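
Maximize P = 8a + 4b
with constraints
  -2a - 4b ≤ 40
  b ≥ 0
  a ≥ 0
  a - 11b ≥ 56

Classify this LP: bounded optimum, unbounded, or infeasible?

From the feasible point (56, 0), moving in the direction (11, 1) keeps every constraint satisfied while P increases without bound.

unbounded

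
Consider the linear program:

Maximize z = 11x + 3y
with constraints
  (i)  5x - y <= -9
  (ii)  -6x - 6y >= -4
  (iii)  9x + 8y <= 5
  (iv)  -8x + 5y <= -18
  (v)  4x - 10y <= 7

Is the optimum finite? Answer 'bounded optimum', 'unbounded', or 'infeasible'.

infeasible

The boundaries 5x - y = -9 and -6x - 6y = -4 meet at (-25/18, 37/18), but that point violates -8x + 5y ≤ -18. Every candidate vertex is excluded by some other constraint, so the feasible region is empty.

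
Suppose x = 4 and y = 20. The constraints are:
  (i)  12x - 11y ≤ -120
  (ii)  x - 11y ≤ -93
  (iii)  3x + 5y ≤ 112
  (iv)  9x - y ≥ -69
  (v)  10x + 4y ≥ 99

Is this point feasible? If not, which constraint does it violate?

(i): -172 ≤ -120 ✓
(ii): -216 ≤ -93 ✓
(iii): 112 ≤ 112 ✓
(iv): 16 ≥ -69 ✓
(v): 120 ≥ 99 ✓

feasible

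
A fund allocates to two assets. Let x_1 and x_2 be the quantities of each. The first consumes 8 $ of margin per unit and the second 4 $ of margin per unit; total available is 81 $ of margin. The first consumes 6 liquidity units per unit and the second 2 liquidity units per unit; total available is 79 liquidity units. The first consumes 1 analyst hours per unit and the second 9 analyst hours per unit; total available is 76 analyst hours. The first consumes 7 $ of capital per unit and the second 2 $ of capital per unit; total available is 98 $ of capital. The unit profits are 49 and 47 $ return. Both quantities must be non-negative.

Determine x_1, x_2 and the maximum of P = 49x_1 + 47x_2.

x_1 = 25/4, x_2 = 31/4, maximum P = 1341/2

Extreme points and P = 49x_1 + 47x_2:
  (0, 0) → P = 0
  (0, 76/9) → P = 3572/9
  (81/8, 0) → P = 3969/8
  (25/4, 31/4) → P = 1341/2

The binding constraints are 8x_1 + 4x_2 = 81 and x_1 + 9x_2 = 76.
Solving simultaneously gives x_1 = 25/4, x_2 = 31/4.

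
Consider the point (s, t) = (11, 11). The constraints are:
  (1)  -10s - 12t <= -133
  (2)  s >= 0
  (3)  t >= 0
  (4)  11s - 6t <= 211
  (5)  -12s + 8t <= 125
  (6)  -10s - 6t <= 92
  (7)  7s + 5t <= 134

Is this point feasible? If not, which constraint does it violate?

feasible

(1): -242 ≤ -133 ✓
(2): 11 ≥ 0 ✓
(3): 11 ≥ 0 ✓
(4): 55 ≤ 211 ✓
(5): -44 ≤ 125 ✓
(6): -176 ≤ 92 ✓
(7): 132 ≤ 134 ✓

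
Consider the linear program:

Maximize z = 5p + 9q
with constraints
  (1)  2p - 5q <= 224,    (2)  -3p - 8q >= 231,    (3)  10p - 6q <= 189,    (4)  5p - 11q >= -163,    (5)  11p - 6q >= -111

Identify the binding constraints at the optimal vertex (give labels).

Vertices and z = 5p + 9q:
  (-21/2, -49) → z = -987/2
  (-1899/43, -2686/43) → z = -783
  (9/7, -411/14) → z = -3609/14
  (-1137/53, -1104/53) → z = -15621/53

The maximum is at (9/7, -411/14). Substituting into each constraint, equality holds for (2) and (3); the remaining constraints have slack.

(2) and (3)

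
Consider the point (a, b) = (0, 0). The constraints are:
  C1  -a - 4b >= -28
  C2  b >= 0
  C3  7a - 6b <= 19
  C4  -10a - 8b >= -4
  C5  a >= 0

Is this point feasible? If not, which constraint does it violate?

C1: 0 ≥ -28 ✓
C2: 0 ≥ 0 ✓
C3: 0 ≤ 19 ✓
C4: 0 ≥ -4 ✓
C5: 0 ≥ 0 ✓

feasible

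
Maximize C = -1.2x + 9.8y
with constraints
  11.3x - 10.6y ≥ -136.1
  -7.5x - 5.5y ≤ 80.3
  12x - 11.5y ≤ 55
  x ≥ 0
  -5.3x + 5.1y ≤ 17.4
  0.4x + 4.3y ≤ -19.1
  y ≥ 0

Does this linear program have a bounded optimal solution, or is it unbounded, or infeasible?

infeasible

The boundaries 12x - 11.5y = 55 and x = 0 meet at (0, -110/23), but that point violates y ≥ 0. Every candidate vertex is excluded by some other constraint, so the feasible region is empty.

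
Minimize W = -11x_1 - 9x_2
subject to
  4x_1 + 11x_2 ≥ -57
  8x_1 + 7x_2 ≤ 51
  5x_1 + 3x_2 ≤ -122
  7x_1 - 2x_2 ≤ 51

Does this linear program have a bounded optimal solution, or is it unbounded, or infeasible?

Corner points and W = -11x_1 - 9x_2:
  (-1171/43, 203/43) → W = 11054/43
  (-1007/11, 1231/11) → W = -2/11
The feasible region has finitely many vertices and no improving ray; the minimum is -2/11 at (-1007/11, 1231/11).

bounded optimum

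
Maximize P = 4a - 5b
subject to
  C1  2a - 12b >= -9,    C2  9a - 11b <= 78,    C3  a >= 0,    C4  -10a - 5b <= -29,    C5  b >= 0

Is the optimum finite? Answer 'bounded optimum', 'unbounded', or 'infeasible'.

bounded optimum

Extreme points and P = 4a - 5b:
  (1035/86, 237/86) → P = 2955/86
  (303/130, 74/65) → P = 236/65
  (26/3, 0) → P = 104/3
  (29/10, 0) → P = 58/5
The feasible region has finitely many vertices and no improving ray; the maximum is 104/3 at (26/3, 0).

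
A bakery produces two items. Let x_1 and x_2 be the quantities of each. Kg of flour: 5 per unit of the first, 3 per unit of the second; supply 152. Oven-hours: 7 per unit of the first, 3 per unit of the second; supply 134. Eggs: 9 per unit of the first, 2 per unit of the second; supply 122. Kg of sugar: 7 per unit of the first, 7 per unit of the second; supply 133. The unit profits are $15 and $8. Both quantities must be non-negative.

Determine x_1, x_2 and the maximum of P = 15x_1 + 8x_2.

x_1 = 12, x_2 = 7, maximum P = 236

Extreme points and P = 15x_1 + 8x_2:
  (0, 0) → P = 0
  (0, 19) → P = 152
  (122/9, 0) → P = 610/3
  (12, 7) → P = 236

The optimum lies where 9x_1 + 2x_2 = 122 and 7x_1 + 7x_2 = 133.
Solving simultaneously gives x_1 = 12, x_2 = 7.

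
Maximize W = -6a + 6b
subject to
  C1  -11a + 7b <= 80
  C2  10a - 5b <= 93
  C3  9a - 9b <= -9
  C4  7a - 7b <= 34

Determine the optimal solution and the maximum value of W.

a = 1051/15, b = 1823/15, maximum W = 1544/5

Corner points and W = -6a + 6b:
  (1051/15, 1823/15) → W = 1544/5
  (-73/4, -69/4) → W = 6
  (98/5, 103/5) → W = 6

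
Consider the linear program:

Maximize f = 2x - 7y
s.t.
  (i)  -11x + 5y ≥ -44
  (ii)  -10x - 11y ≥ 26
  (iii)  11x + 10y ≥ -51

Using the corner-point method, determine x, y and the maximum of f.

x = 37/33, y = -19/3, maximum f = 1537/33

Feasible corners and f = 2x - 7y:
  (118/57, -242/57) → f = 1930/57
  (37/33, -19/3) → f = 1537/33
  (-43/3, 32/3) → f = -310/3

The optimum lies where -11x + 5y = -44 and 11x + 10y = -51.
Solving simultaneously gives x = 37/33, y = -19/3.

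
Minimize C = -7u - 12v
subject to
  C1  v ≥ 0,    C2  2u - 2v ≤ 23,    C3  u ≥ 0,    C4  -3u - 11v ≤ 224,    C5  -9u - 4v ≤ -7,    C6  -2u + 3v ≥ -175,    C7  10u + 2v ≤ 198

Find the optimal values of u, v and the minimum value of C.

Corner points and C = -7u - 12v:
  (23/2, 0) → C = -161/2
  (7/9, 0) → C = -49/9
  (221/12, 83/12) → C = -2543/12
  (0, 7/4) → C = -21
  (0, 99) → C = -1188

At the optimal vertex, u = 0 and 10u + 2v = 198.
Solving simultaneously gives u = 0, v = 99.

u = 0, v = 99, minimum C = -1188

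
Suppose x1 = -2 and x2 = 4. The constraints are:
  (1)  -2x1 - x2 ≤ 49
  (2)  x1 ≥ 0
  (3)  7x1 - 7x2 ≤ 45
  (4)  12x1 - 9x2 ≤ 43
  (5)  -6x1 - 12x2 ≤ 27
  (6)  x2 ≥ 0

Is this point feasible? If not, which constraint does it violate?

not feasible — violates (2)

Constraint (2): x1 = -2, which is not ≥ 0. All other constraints are satisfied.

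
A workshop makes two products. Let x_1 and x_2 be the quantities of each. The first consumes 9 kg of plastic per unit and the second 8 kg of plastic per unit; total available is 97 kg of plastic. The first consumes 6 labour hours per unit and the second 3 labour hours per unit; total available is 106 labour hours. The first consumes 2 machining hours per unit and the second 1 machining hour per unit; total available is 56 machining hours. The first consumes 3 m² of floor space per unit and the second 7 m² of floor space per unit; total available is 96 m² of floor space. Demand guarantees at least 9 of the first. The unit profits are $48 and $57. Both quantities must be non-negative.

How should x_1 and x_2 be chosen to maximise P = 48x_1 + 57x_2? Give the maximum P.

Extreme points and P = 48x_1 + 57x_2:
  (97/9, 0) → P = 1552/3
  (9, 0) → P = 432
  (9, 2) → P = 546

The optimum lies where 9x_1 + 8x_2 = 97 and x_1 = 9.
Solving simultaneously gives x_1 = 9, x_2 = 2.

x_1 = 9, x_2 = 2, maximum P = 546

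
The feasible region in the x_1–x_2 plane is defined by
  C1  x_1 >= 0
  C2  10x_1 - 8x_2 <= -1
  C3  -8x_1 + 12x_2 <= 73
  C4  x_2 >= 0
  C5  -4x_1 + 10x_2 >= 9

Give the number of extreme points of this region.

Pairwise boundary intersections that survive every other constraint:
  (0, 73/12)
  (0, 9/10)
  (143/14, 361/28)
  (31/34, 43/34)

4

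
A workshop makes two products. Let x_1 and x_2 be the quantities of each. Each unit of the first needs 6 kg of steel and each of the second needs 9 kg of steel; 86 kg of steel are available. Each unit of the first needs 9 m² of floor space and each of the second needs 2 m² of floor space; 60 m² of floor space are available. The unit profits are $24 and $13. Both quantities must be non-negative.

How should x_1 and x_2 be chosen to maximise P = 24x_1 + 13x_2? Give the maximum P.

x_1 = 16/3, x_2 = 6, maximum P = 206

Vertices and P = 24x_1 + 13x_2:
  (0, 0) → P = 0
  (0, 86/9) → P = 1118/9
  (20/3, 0) → P = 160
  (16/3, 6) → P = 206

The binding constraints are 6x_1 + 9x_2 = 86 and 9x_1 + 2x_2 = 60.
Solving simultaneously gives x_1 = 16/3, x_2 = 6.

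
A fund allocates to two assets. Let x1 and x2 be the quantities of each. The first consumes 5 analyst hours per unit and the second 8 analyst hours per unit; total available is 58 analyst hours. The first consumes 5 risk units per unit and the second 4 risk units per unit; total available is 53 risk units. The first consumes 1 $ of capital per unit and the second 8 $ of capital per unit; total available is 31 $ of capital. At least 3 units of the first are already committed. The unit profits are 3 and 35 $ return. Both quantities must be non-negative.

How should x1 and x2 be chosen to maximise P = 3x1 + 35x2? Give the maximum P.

x1 = 3, x2 = 7/2, maximum P = 263/2

Corner points and P = 3x1 + 35x2:
  (53/5, 0) → P = 159/5
  (3, 0) → P = 9
  (48/5, 5/4) → P = 1451/20
  (27/4, 97/32) → P = 4043/32
  (3, 7/2) → P = 263/2

The optimum lies where x1 + 8x2 = 31 and x1 = 3.
Solving simultaneously gives x1 = 3, x2 = 7/2.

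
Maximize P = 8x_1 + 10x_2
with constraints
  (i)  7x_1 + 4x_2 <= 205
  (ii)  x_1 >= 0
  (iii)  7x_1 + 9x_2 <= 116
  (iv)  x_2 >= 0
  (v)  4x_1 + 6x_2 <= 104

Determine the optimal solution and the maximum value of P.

x_1 = 116/7, x_2 = 0, maximum P = 928/7

Corner points and P = 8x_1 + 10x_2:
  (0, 116/9) → P = 1160/9
  (0, 0) → P = 0
  (116/7, 0) → P = 928/7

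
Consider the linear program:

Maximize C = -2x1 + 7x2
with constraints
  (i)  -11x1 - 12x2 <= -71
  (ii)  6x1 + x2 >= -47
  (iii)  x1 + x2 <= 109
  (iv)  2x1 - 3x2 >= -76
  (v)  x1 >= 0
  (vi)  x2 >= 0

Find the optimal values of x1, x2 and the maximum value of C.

x1 = 251/5, x2 = 294/5, maximum C = 1556/5

Extreme points and C = -2x1 + 7x2:
  (0, 71/12) → C = 497/12
  (71/11, 0) → C = -142/11
  (251/5, 294/5) → C = 1556/5
  (109, 0) → C = -218
  (0, 76/3) → C = 532/3

The optimum lies where x1 + x2 = 109 and 2x1 - 3x2 = -76.
Solving simultaneously gives x1 = 251/5, x2 = 294/5.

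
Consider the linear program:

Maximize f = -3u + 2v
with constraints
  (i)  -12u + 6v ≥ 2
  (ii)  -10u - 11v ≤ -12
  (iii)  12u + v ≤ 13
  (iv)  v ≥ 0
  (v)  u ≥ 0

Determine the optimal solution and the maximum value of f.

u = 0, v = 13, maximum f = 26

Corner points and f = -3u + 2v:
  (25/96, 41/48) → f = 89/96
  (19/21, 15/7) → f = 11/7
  (0, 12/11) → f = 24/11
  (0, 13) → f = 26

The binding constraints are 12u + v = 13 and u = 0.
Solving simultaneously gives u = 0, v = 13.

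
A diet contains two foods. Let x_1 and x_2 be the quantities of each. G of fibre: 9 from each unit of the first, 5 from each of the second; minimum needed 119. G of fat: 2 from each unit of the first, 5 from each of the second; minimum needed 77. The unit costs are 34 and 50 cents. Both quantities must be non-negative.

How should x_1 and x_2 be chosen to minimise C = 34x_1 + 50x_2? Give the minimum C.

x_1 = 6, x_2 = 13, minimum C = 854

Extreme points and C = 34x_1 + 50x_2:
  (0, 119/5) → C = 1190
  (77/2, 0) → C = 1309
  (6, 13) → C = 854
The feasible region is unbounded (it extends along (0, 1), (1, 0)), but C strictly increases along every unbounded feasible direction, so there is no improving ray and the minimum is attained at a vertex.

The optimum lies where 9x_1 + 5x_2 = 119 and 2x_1 + 5x_2 = 77.
Solving simultaneously gives x_1 = 6, x_2 = 13.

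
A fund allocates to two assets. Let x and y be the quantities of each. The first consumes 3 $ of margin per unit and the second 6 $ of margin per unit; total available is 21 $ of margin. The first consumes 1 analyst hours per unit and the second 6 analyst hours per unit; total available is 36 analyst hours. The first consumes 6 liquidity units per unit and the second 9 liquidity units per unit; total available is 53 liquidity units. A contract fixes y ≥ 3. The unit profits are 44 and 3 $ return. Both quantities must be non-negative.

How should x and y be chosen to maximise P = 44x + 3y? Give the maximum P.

Extreme points and P = 44x + 3y:
  (0, 7/2) → P = 21/2
  (0, 3) → P = 9
  (1, 3) → P = 53

The optimum lies where 3x + 6y = 21 and y = 3.
Solving simultaneously gives x = 1, y = 3.

x = 1, y = 3, maximum P = 53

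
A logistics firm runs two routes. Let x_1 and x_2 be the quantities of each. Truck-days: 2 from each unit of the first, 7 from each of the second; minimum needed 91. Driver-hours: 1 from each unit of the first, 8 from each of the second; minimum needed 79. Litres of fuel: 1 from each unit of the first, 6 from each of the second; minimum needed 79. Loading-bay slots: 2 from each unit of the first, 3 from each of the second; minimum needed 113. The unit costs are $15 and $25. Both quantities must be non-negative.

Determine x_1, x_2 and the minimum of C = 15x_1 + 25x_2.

Corner points and C = 15x_1 + 25x_2:
  (0, 113/3) → C = 2825/3
  (79, 0) → C = 1185
  (49, 5) → C = 860
The feasible region is unbounded (it extends along (0, 1), (1, 0)), but C strictly increases along every unbounded feasible direction, so there is no improving ray and the minimum is attained at a vertex.

The optimum lies where x_1 + 6x_2 = 79 and 2x_1 + 3x_2 = 113.
Solving simultaneously gives x_1 = 49, x_2 = 5.

x_1 = 49, x_2 = 5, minimum C = 860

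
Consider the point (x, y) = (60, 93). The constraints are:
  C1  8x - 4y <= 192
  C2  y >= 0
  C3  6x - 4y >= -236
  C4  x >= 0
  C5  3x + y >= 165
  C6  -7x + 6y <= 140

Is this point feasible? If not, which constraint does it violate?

feasible

C1: 108 ≤ 192 ✓
C2: 93 ≥ 0 ✓
C3: -12 ≥ -236 ✓
C4: 60 ≥ 0 ✓
C5: 273 ≥ 165 ✓
C6: 138 ≤ 140 ✓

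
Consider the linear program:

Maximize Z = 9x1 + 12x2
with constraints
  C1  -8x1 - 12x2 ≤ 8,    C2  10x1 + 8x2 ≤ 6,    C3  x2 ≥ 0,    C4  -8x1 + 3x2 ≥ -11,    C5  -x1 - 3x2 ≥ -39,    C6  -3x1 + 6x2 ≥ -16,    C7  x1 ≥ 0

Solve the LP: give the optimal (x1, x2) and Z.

Corner points and Z = 9x1 + 12x2:
  (3/5, 0) → Z = 27/5
  (0, 3/4) → Z = 9
  (0, 0) → Z = 0

At the optimal vertex, 10x1 + 8x2 = 6 and x1 = 0.
Solving simultaneously gives x1 = 0, x2 = 3/4.

x1 = 0, x2 = 3/4, maximum Z = 9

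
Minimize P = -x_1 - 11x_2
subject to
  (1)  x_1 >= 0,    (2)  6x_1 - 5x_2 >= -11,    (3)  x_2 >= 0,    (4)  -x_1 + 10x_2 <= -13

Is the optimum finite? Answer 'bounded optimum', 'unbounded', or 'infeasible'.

unbounded

From the feasible point (13, 0), moving in the direction (10, 1) keeps every constraint satisfied while P decreases without bound.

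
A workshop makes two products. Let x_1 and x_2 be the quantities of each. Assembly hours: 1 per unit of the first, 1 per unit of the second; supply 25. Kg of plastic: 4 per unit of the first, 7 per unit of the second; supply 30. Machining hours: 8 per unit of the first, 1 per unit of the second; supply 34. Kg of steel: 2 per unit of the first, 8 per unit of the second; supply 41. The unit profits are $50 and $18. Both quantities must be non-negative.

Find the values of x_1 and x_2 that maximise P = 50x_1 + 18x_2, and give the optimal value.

Extreme points and P = 50x_1 + 18x_2:
  (0, 0) → P = 0
  (0, 30/7) → P = 540/7
  (17/4, 0) → P = 425/2
  (4, 2) → P = 236

x_1 = 4, x_2 = 2, maximum P = 236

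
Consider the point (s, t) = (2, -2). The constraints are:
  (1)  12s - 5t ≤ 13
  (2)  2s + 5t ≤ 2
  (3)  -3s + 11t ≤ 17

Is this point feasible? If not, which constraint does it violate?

not feasible — violates (1)

Constraint (1): 12s - 5t = 34, which is not ≤ 13. All other constraints are satisfied.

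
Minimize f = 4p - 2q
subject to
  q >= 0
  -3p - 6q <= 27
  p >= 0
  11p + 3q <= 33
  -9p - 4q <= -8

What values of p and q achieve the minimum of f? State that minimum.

p = 0, q = 11, minimum f = -22

Corner points and f = 4p - 2q:
  (3, 0) → f = 12
  (8/9, 0) → f = 32/9
  (0, 11) → f = -22
  (0, 2) → f = -4

The optimum lies where p = 0 and 11p + 3q = 33.
Solving simultaneously gives p = 0, q = 11.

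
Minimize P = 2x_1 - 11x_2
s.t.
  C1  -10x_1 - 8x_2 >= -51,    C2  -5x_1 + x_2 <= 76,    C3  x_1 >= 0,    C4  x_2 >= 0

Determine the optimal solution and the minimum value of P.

Vertices and P = 2x_1 - 11x_2:
  (0, 51/8) → P = -561/8
  (51/10, 0) → P = 51/5
  (0, 0) → P = 0

The binding constraints are -10x_1 - 8x_2 = -51 and x_1 = 0.
Solving simultaneously gives x_1 = 0, x_2 = 51/8.

x_1 = 0, x_2 = 51/8, minimum P = -561/8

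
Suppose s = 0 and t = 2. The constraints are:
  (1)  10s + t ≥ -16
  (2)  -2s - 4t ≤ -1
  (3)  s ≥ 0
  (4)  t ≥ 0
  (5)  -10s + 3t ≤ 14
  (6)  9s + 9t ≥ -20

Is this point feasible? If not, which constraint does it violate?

(1): 2 ≥ -16 ✓
(2): -8 ≤ -1 ✓
(3): 0 ≥ 0 ✓
(4): 2 ≥ 0 ✓
(5): 6 ≤ 14 ✓
(6): 18 ≥ -20 ✓

feasible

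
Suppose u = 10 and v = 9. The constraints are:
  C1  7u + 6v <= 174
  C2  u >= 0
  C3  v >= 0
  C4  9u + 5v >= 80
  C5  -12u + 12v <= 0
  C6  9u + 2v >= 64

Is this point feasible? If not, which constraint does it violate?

feasible

C1: 124 ≤ 174 ✓
C2: 10 ≥ 0 ✓
C3: 9 ≥ 0 ✓
C4: 135 ≥ 80 ✓
C5: -12 ≤ 0 ✓
C6: 108 ≥ 64 ✓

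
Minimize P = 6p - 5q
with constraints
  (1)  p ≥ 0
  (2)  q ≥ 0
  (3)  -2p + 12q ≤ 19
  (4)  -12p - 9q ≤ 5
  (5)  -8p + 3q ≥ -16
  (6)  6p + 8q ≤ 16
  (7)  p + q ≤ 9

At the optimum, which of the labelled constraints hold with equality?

Corner points and P = 6p - 5q:
  (0, 0) → P = 0
  (0, 19/12) → P = -95/12
  (2, 0) → P = 12
  (5/11, 73/44) → P = -245/44
  (88/41, 16/41) → P = 448/41

The minimum is at (0, 19/12). Substituting into each constraint, equality holds for (1) and (3); the remaining constraints have slack.

(1) and (3)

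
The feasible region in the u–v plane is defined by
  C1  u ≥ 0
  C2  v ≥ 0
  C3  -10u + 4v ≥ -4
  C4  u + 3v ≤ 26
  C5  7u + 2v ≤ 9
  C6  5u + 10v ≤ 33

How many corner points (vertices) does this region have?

Of the 15 pairwise boundary intersections, those satisfying every inequality are:
  (0, 0)
  (0, 33/10)
  (2/5, 0)
  (11/12, 31/24)
  (2/5, 31/10)

5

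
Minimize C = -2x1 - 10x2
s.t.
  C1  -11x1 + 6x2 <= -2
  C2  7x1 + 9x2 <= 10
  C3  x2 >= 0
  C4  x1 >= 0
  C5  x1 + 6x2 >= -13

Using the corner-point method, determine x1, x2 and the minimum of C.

Vertices and C = -2x1 - 10x2:
  (26/47, 32/47) → C = -372/47
  (2/11, 0) → C = -4/11
  (10/7, 0) → C = -20/7

The binding constraints are -11x1 + 6x2 = -2 and 7x1 + 9x2 = 10.
Solving simultaneously gives x1 = 26/47, x2 = 32/47.

x1 = 26/47, x2 = 32/47, minimum C = -372/47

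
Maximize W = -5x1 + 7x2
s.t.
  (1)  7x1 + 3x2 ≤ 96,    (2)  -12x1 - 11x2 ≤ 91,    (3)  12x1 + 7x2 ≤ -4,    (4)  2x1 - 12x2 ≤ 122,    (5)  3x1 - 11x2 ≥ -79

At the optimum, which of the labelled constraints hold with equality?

(2) and (5)

Corner points and W = -5x1 + 7x2:
  (125/83, -823/83) → W = -6386/83
  (-34/3, 45/11) → W = 2815/33
  (403/79, -736/79) → W = -7167/79
  (-199/51, 104/17) → W = 187/3

The maximum is at (-34/3, 45/11). Substituting into each constraint, equality holds for (2) and (5); the remaining constraints have slack.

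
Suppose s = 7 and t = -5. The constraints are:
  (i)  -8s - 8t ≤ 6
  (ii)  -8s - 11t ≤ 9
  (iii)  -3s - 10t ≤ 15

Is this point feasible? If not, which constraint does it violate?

not feasible — violates (iii)

Constraint (iii): -3s - 10t = 29, which is not ≤ 15. All other constraints are satisfied.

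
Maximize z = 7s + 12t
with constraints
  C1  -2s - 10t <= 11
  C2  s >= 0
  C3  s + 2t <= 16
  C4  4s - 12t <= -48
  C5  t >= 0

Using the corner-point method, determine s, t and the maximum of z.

s = 24/5, t = 28/5, maximum z = 504/5

Feasible corners and z = 7s + 12t:
  (0, 8) → z = 96
  (0, 4) → z = 48
  (24/5, 28/5) → z = 504/5

The optimum lies where s + 2t = 16 and 4s - 12t = -48.
Solving simultaneously gives s = 24/5, t = 28/5.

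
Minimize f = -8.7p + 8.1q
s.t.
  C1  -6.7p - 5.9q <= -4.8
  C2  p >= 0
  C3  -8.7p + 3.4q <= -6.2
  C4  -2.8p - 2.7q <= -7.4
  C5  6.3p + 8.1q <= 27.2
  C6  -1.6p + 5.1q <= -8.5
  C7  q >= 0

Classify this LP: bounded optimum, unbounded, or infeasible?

infeasible

The boundaries -8.7p + 3.4q = -6.2 and -2.8p - 2.7q = -7.4 meet at (4190/3301, 4702/3301), but that point violates -1.6p + 5.1q ≤ -8.5. Every candidate vertex is excluded by some other constraint, so the feasible region is empty.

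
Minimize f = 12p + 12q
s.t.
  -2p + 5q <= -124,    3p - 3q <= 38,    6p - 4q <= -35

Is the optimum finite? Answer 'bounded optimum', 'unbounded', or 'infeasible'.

unbounded

From the feasible point (-61/2, -37), moving in the direction (-3, -3) keeps every constraint satisfied while f decreases without bound.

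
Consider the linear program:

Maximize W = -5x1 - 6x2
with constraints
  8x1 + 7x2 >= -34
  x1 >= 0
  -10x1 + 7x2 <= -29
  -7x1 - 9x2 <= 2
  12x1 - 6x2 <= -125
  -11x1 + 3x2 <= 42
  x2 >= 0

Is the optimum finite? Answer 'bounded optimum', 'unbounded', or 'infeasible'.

The boundaries -10x1 + 7x2 = -29 and x2 = 0 meet at (29/10, 0), but that point violates 12x1 - 6x2 ≤ -125. Every candidate vertex is excluded by some other constraint, so the feasible region is empty.

infeasible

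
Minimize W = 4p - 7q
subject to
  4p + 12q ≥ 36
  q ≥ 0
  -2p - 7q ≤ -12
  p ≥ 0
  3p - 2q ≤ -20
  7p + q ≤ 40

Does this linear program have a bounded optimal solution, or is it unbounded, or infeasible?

bounded optimum

Corner points and W = 4p - 7q:
  (0, 10) → W = -70
  (0, 40) → W = -280
  (60/17, 260/17) → W = -1580/17
The feasible region has finitely many vertices and no improving ray; the minimum is -280 at (0, 40).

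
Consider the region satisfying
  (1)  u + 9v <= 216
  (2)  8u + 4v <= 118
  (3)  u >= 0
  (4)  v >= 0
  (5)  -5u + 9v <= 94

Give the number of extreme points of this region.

Of the 10 pairwise boundary intersections, those satisfying every inequality are:
  (59/4, 0)
  (343/46, 671/46)
  (0, 0)
  (0, 94/9)

4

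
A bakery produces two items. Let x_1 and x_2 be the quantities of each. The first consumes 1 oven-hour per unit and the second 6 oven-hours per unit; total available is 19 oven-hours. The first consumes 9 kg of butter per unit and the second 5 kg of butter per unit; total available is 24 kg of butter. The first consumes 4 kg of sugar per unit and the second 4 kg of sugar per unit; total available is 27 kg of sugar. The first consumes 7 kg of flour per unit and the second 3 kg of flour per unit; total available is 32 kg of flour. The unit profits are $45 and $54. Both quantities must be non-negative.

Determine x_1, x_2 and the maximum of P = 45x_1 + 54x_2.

x_1 = 1, x_2 = 3, maximum P = 207

Vertices and P = 45x_1 + 54x_2:
  (0, 0) → P = 0
  (0, 19/6) → P = 171
  (8/3, 0) → P = 120
  (1, 3) → P = 207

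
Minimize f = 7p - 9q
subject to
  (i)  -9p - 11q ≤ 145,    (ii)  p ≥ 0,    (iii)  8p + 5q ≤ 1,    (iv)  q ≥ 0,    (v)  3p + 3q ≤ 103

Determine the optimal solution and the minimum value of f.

Vertices and f = 7p - 9q:
  (0, 1/5) → f = -9/5
  (0, 0) → f = 0
  (1/8, 0) → f = 7/8

p = 0, q = 1/5, minimum f = -9/5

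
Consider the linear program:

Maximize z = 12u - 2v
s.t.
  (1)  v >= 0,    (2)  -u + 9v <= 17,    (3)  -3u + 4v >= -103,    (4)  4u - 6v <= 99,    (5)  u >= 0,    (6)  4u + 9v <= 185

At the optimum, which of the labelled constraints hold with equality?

(2) and (4)

Vertices and z = 12u - 2v:
  (99/4, 0) → z = 297
  (0, 0) → z = 0
  (331/10, 167/30) → z = 5791/15
  (0, 17/9) → z = -34/9

The maximum is at (331/10, 167/30). Substituting into each constraint, equality holds for (2) and (4); the remaining constraints have slack.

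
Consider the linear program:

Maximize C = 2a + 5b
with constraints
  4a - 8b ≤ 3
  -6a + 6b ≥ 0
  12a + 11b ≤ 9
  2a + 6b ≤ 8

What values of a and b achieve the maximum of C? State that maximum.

a = -17/25, b = 39/25, maximum C = 161/25

Corner points and C = 2a + 5b:
  (-3/4, -3/4) → C = -21/4
  (9/23, 9/23) → C = 63/23
  (-17/25, 39/25) → C = 161/25
The feasible region is unbounded (it extends along (-2, -1), (-3, 1)), but C strictly decreases along every unbounded feasible direction, so there is no improving ray and the maximum is attained at a vertex.

The optimum lies where 12a + 11b = 9 and 2a + 6b = 8.
Solving simultaneously gives a = -17/25, b = 39/25.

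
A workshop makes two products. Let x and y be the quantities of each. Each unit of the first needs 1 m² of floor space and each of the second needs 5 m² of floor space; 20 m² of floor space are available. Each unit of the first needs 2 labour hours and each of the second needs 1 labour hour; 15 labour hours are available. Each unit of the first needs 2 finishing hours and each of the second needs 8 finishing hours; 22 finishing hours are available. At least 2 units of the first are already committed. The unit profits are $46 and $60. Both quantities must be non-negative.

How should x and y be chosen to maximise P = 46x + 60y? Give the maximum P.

Vertices and P = 46x + 60y:
  (15/2, 0) → P = 345
  (2, 0) → P = 92
  (7, 1) → P = 382
  (2, 9/4) → P = 227

The binding constraints are 2x + y = 15 and 2x + 8y = 22.
Solving simultaneously gives x = 7, y = 1.

x = 7, y = 1, maximum P = 382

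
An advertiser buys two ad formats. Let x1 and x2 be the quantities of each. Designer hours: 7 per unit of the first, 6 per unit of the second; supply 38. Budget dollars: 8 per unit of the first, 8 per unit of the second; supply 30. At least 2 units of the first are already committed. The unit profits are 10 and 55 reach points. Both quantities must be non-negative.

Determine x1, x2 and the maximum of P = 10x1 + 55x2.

x1 = 2, x2 = 7/4, maximum P = 465/4

Vertices and P = 10x1 + 55x2:
  (15/4, 0) → P = 75/2
  (2, 0) → P = 20
  (2, 7/4) → P = 465/4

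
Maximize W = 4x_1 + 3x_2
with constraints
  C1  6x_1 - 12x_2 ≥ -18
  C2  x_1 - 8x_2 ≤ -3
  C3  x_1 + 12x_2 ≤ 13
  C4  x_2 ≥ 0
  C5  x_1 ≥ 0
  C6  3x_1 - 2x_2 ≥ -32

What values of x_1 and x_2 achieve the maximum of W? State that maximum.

Extreme points and W = 4x_1 + 3x_2:
  (17/5, 4/5) → W = 16
  (0, 3/8) → W = 9/8
  (0, 13/12) → W = 13/4

x_1 = 17/5, x_2 = 4/5, maximum W = 16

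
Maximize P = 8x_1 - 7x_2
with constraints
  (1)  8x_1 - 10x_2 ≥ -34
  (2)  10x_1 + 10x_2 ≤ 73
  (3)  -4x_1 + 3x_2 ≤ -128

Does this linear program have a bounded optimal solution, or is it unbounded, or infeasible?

From the feasible point (1499/70, -494/35), moving in the direction (10, -10) keeps every constraint satisfied while P increases without bound.

unbounded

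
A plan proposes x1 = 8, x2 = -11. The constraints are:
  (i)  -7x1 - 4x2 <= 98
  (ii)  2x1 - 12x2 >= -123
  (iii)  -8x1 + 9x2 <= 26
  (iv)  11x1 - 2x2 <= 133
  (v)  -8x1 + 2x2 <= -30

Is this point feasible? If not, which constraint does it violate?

(i): -12 ≤ 98 ✓
(ii): 148 ≥ -123 ✓
(iii): -163 ≤ 26 ✓
(iv): 110 ≤ 133 ✓
(v): -86 ≤ -30 ✓

feasible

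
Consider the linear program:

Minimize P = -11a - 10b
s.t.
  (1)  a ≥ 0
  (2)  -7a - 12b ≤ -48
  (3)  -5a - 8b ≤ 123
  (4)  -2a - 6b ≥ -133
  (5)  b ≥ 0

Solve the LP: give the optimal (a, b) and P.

Vertices and P = -11a - 10b:
  (0, 4) → P = -40
  (0, 133/6) → P = -665/3
  (48/7, 0) → P = -528/7
  (133/2, 0) → P = -1463/2

a = 133/2, b = 0, minimum P = -1463/2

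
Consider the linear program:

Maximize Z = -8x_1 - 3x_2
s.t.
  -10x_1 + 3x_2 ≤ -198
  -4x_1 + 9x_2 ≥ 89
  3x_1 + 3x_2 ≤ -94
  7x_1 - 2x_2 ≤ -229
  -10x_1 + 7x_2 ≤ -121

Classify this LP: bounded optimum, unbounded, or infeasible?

The boundaries -10x_1 + 3x_2 = -198 and 7x_1 - 2x_2 = -229 meet at (-1083, -3676), but that point violates -4x_1 + 9x_2 ≥ 89. Every candidate vertex is excluded by some other constraint, so the feasible region is empty.

infeasible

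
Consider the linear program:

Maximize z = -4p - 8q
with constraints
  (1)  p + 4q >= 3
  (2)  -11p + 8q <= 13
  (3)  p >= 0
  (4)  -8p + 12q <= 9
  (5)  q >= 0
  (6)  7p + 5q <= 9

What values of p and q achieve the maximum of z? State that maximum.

Vertices and z = -4p - 8q:
  (0, 3/4) → z = -6
  (21/23, 12/23) → z = -180/23
  (63/124, 135/124) → z = -333/31

p = 0, q = 3/4, maximum z = -6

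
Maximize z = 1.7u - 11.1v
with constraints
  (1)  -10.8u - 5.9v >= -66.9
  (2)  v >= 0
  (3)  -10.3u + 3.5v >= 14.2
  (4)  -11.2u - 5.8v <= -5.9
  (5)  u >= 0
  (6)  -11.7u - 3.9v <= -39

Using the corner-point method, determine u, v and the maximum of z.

u = 1, v = 7, maximum z = -76

Feasible corners and z = 1.7u - 11.1v:
  (15037/9857, 84243/9857) → z = -4547672/49285
  (0, 669/59) → z = -74259/590
  (1, 7) → z = -76
  (0, 10) → z = -111

At the optimal vertex, -10.3u + 3.5v = 14.2 and -11.7u - 3.9v = -39.
Solving simultaneously gives u = 1, v = 7.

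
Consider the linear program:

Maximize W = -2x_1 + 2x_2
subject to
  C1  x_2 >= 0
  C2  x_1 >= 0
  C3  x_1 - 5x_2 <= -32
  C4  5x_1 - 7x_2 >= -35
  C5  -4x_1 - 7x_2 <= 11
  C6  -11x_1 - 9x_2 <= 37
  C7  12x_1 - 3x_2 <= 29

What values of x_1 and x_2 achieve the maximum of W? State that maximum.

x_1 = 49/18, x_2 = 125/18, maximum W = 76/9

Feasible corners and W = -2x_1 + 2x_2:
  (49/18, 125/18) → W = 76/9
  (241/57, 413/57) → W = 344/57
  (308/69, 565/69) → W = 514/69

The optimum lies where x_1 - 5x_2 = -32 and 5x_1 - 7x_2 = -35.
Solving simultaneously gives x_1 = 49/18, x_2 = 125/18.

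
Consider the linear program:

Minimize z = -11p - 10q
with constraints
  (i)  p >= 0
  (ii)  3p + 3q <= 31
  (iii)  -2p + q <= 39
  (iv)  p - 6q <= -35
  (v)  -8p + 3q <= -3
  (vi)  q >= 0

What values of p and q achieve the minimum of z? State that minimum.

p = 27/7, q = 136/21, minimum z = -2251/21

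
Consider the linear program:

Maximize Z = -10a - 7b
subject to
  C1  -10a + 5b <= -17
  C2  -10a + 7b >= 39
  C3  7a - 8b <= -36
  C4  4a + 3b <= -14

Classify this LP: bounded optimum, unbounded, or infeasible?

infeasible

The boundaries -10a + 5b = -17 and -10a + 7b = 39 meet at (157/10, 28), but that point violates 4a + 3b ≤ -14. Every candidate vertex is excluded by some other constraint, so the feasible region is empty.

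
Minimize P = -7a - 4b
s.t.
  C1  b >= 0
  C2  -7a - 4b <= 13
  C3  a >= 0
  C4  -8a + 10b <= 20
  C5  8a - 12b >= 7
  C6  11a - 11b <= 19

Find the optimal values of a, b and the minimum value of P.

Extreme points and P = -7a - 4b:
  (7/8, 0) → P = -49/8
  (19/11, 0) → P = -133/11
  (151/44, 75/44) → P = -1357/44

The binding constraints are 8a - 12b = 7 and 11a - 11b = 19.
Solving simultaneously gives a = 151/44, b = 75/44.

a = 151/44, b = 75/44, minimum P = -1357/44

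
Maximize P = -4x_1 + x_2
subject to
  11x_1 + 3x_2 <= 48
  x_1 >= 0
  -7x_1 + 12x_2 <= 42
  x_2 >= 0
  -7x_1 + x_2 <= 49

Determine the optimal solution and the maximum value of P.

Feasible corners and P = -4x_1 + x_2:
  (50/17, 266/51) → P = -334/51
  (48/11, 0) → P = -192/11
  (0, 7/2) → P = 7/2
  (0, 0) → P = 0

x_1 = 0, x_2 = 7/2, maximum P = 7/2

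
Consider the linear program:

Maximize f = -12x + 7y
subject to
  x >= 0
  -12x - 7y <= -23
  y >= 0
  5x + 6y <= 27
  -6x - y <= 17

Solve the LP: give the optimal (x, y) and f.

Vertices and f = -12x + 7y:
  (0, 23/7) → f = 23
  (0, 9/2) → f = 63/2
  (23/12, 0) → f = -23
  (27/5, 0) → f = -324/5

The optimum lies where x = 0 and 5x + 6y = 27.
Solving simultaneously gives x = 0, y = 9/2.

x = 0, y = 9/2, maximum f = 63/2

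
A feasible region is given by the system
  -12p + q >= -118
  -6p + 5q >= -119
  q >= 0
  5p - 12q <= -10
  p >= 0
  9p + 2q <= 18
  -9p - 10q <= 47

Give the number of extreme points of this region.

Pairwise boundary intersections that survive every other constraint:
  (0, 5/6)
  (98/59, 90/59)
  (0, 9)

3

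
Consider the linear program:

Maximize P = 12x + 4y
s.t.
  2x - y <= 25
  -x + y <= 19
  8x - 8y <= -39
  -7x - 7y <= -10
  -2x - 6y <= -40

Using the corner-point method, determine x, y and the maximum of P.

x = 44, y = 63, maximum P = 780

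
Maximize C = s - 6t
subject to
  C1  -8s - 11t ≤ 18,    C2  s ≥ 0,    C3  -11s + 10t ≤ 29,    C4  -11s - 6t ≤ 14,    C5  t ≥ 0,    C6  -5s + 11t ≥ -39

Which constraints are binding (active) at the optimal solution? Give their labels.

Vertices and C = s - 6t:
  (0, 29/10) → C = -87/5
  (0, 0) → C = 0
  (39/5, 0) → C = 39/5
The feasible region is unbounded (it extends along (10, 11), (11, 5)), but C strictly decreases along every unbounded feasible direction, so there is no improving ray and the maximum is attained at a vertex.

The maximum is at (39/5, 0). Substituting into each constraint, equality holds for C5 and C6; the remaining constraints have slack.

C5 and C6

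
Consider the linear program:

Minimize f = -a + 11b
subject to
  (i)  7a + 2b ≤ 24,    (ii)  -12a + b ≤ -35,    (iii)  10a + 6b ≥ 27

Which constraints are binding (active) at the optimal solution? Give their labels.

(i) and (iii)

Vertices and f = -a + 11b:
  (94/31, 43/31) → f = 379/31
  (45/11, -51/22) → f = -651/22
  (237/82, -13/41) → f = -523/82

The minimum is at (45/11, -51/22). Substituting into each constraint, equality holds for (i) and (iii); the remaining constraints have slack.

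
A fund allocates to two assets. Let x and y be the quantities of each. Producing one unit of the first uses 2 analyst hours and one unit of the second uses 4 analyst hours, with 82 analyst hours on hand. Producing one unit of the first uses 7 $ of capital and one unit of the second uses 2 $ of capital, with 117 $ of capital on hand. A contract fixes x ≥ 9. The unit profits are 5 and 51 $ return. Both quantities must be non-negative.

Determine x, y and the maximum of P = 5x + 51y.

Feasible corners and P = 5x + 51y:
  (117/7, 0) → P = 585/7
  (9, 0) → P = 45
  (38/3, 85/6) → P = 4715/6
  (9, 16) → P = 861

At the optimal vertex, 2x + 4y = 82 and x = 9.
Solving simultaneously gives x = 9, y = 16.

x = 9, y = 16, maximum P = 861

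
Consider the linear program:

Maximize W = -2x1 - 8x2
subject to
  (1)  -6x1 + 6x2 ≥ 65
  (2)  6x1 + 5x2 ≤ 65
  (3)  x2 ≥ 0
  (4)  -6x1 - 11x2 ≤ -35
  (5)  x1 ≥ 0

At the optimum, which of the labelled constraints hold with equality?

Extreme points and W = -2x1 - 8x2:
  (65/66, 130/11) → W = -3185/33
  (0, 65/6) → W = -260/3
  (0, 13) → W = -104

The maximum is at (0, 65/6). Substituting into each constraint, equality holds for (1) and (5); the remaining constraints have slack.

(1) and (5)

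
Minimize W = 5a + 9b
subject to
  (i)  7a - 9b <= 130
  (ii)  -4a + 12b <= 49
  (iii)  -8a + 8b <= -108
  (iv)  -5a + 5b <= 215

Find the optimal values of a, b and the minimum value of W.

a = -17/4, b = -71/4, minimum W = -181

Vertices and W = 5a + 9b:
  (667/16, 863/48) → W = 1481/4
  (-17/4, -71/4) → W = -181
  (211/8, 103/8) → W = 991/4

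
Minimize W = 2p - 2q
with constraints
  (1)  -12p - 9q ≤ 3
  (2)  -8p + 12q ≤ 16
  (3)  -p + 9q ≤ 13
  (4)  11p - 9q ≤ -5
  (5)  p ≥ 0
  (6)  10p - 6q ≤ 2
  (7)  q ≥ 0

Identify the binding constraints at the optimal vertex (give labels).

Extreme points and W = 2p - 2q:
  (1/5, 22/15) → W = -38/15
  (0, 4/3) → W = -8/3
  (4/5, 23/15) → W = -22/15
  (0, 5/9) → W = -10/9

The minimum is at (0, 4/3). Substituting into each constraint, equality holds for (2) and (5); the remaining constraints have slack.

(2) and (5)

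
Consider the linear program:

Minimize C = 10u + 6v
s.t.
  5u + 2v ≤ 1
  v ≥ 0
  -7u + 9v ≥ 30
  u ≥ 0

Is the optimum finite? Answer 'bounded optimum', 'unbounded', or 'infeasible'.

infeasible

The boundaries 5u + 2v = 1 and v = 0 meet at (1/5, 0), but that point violates -7u + 9v ≥ 30. Every candidate vertex is excluded by some other constraint, so the feasible region is empty.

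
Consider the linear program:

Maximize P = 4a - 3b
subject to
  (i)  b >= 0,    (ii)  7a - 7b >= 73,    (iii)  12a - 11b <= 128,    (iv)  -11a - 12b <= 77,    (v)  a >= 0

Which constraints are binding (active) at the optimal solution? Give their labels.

Corner points and P = 4a - 3b:
  (73/7, 0) → P = 292/7
  (32/3, 0) → P = 128/3
  (93/7, 20/7) → P = 312/7

The maximum is at (93/7, 20/7). Substituting into each constraint, equality holds for (ii) and (iii); the remaining constraints have slack.

(ii) and (iii)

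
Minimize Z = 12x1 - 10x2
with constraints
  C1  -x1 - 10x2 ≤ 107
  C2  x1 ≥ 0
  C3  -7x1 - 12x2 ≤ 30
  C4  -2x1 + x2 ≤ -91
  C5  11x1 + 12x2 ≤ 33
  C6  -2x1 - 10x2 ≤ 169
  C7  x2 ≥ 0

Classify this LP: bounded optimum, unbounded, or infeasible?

infeasible

The boundaries x1 = 0 and 11x1 + 12x2 = 33 meet at (0, 11/4), but that point violates -2x1 + x2 ≤ -91. Every candidate vertex is excluded by some other constraint, so the feasible region is empty.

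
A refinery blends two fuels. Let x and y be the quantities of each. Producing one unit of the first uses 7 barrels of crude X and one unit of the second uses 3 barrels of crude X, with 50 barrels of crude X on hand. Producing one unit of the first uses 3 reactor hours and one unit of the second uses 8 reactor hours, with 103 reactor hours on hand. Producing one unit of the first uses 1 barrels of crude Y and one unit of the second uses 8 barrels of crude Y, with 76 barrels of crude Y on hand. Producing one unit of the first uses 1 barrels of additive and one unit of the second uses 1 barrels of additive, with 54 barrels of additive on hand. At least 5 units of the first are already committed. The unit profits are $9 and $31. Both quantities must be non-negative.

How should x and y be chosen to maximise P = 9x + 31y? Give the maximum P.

x = 5, y = 5, maximum P = 200

The binding constraints are 7x + 3y = 50 and x = 5.
Solving simultaneously gives x = 5, y = 5.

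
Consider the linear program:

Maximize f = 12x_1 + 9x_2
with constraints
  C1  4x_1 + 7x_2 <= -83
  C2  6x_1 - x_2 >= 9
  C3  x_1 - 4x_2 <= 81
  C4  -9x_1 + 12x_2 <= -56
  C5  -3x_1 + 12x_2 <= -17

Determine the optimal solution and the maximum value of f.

x_1 = 235/23, x_2 = -407/23, maximum f = -843/23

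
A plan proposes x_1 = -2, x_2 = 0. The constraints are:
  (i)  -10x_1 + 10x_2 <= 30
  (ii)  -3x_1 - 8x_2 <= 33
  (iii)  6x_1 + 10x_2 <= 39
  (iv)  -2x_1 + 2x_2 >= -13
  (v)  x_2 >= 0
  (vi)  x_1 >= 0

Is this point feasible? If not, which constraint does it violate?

not feasible — violates (vi)

Constraint (vi): x_1 = -2, which is not ≥ 0. All other constraints are satisfied.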